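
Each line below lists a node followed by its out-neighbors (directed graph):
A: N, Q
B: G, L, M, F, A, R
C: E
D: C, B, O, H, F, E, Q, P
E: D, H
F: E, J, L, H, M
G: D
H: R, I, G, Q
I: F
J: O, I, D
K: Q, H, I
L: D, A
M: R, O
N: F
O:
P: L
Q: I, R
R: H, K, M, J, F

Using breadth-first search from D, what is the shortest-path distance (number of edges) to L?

2

Level 0: D
Level 1: B, C, E, F, H, O, P, Q
Level 2: A, G, I, J, L, M, R
Level 3: K, N
L first appears at level 2.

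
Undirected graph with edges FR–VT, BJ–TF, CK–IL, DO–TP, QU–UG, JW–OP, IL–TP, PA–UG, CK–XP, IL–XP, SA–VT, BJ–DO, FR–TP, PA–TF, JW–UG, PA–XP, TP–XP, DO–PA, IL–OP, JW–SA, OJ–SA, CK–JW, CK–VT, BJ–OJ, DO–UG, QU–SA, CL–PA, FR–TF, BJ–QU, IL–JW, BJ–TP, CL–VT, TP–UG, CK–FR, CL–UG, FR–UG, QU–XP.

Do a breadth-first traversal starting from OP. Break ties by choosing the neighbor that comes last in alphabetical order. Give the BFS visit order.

Visit OP; enqueue JW, IL → queue [JW, IL]
Visit JW; enqueue UG, SA, CK → queue [IL, UG, SA, CK]
Visit IL; enqueue XP, TP → queue [UG, SA, CK, XP, TP]
Visit UG; enqueue QU, PA, FR, DO, CL → queue [SA, CK, XP, TP, QU, PA, FR, DO, CL]
Visit SA; enqueue VT, OJ → queue [CK, XP, TP, QU, PA, FR, DO, CL, VT, OJ]
Visit CK → queue [XP, TP, QU, PA, FR, DO, CL, VT, OJ]
Visit XP → queue [TP, QU, PA, FR, DO, CL, VT, OJ]
Visit TP; enqueue BJ → queue [QU, PA, FR, DO, CL, VT, OJ, BJ]
Visit QU → queue [PA, FR, DO, CL, VT, OJ, BJ]
Visit PA; enqueue TF → queue [FR, DO, CL, VT, OJ, BJ, TF]
Visit FR → queue [DO, CL, VT, OJ, BJ, TF]
Visit DO → queue [CL, VT, OJ, BJ, TF]
Visit CL → queue [VT, OJ, BJ, TF]
Visit VT → queue [OJ, BJ, TF]
Visit OJ → queue [BJ, TF]
Visit BJ → queue [TF]
Visit TF → queue []

OP, JW, IL, UG, SA, CK, XP, TP, QU, PA, FR, DO, CL, VT, OJ, BJ, TF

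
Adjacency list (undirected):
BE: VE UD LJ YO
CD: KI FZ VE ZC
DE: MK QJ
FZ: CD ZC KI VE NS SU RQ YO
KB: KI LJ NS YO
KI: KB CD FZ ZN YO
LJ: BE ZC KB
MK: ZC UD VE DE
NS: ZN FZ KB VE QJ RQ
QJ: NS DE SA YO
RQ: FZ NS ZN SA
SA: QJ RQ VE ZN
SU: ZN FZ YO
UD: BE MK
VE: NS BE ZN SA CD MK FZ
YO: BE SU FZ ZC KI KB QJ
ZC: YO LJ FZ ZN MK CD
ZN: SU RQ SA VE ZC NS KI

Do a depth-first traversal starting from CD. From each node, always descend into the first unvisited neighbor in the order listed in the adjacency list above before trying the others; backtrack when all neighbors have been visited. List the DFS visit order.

Visit CD
CD → KI
KI → KB
KB → LJ
LJ → BE
BE → VE
VE → NS
NS → ZN
ZN → SU
SU → FZ
FZ → ZC
ZC → YO
YO → QJ
QJ → DE
DE → MK
MK → UD
QJ → SA
SA → RQ

CD → KI → KB → LJ → BE → VE → NS → ZN → SU → FZ → ZC → YO → QJ → DE → MK → UD → SA → RQ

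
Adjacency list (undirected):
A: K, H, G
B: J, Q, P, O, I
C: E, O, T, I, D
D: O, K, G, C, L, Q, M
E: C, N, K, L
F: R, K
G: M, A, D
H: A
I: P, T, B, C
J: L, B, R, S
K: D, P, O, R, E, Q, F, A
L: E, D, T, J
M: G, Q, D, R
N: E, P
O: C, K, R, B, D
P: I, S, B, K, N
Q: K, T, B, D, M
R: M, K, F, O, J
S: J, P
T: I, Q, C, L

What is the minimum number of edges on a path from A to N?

Level 0: A
Level 1: G, H, K
Level 2: D, E, F, M, O, P, Q, R
Level 3: B, C, I, J, L, N, S, T
N first appears at level 3.

3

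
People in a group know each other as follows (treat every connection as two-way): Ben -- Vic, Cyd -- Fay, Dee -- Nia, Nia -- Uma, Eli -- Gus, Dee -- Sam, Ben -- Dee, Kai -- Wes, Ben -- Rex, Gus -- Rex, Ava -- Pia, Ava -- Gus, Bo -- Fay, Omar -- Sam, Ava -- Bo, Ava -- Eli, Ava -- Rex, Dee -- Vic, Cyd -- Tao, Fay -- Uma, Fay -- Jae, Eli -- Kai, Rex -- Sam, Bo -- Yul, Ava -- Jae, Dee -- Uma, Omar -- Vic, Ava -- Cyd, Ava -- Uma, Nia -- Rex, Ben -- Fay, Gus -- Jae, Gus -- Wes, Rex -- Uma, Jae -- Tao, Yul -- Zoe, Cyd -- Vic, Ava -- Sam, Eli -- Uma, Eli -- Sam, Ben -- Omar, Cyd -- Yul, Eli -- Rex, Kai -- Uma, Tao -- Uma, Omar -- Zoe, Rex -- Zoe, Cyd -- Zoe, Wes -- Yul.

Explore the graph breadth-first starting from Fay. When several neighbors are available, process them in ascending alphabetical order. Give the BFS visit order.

Fay Ben Bo Cyd Jae Uma Dee Omar Rex Vic Ava Yul Tao Zoe Gus Eli Kai Nia Sam Pia Wes

Visit Fay; enqueue Ben, Bo, Cyd, Jae, Uma → queue [Ben, Bo, Cyd, Jae, Uma]
Visit Ben; enqueue Dee, Omar, Rex, Vic → queue [Bo, Cyd, Jae, Uma, Dee, Omar, Rex, Vic]
Visit Bo; enqueue Ava, Yul → queue [Cyd, Jae, Uma, Dee, Omar, Rex, Vic, Ava, Yul]
Visit Cyd; enqueue Tao, Zoe → queue [Jae, Uma, Dee, Omar, Rex, Vic, Ava, Yul, Tao, Zoe]
Visit Jae; enqueue Gus → queue [Uma, Dee, Omar, Rex, Vic, Ava, Yul, Tao, Zoe, Gus]
Visit Uma; enqueue Eli, Kai, Nia → queue [Dee, Omar, Rex, Vic, Ava, Yul, Tao, Zoe, Gus, Eli, Kai, Nia]
Visit Dee; enqueue Sam → queue [Omar, Rex, Vic, Ava, Yul, Tao, Zoe, Gus, Eli, Kai, Nia, Sam]
Visit Omar → queue [Rex, Vic, Ava, Yul, Tao, Zoe, Gus, Eli, Kai, Nia, Sam]
Visit Rex → queue [Vic, Ava, Yul, Tao, Zoe, Gus, Eli, Kai, Nia, Sam]
Visit Vic → queue [Ava, Yul, Tao, Zoe, Gus, Eli, Kai, Nia, Sam]
Visit Ava; enqueue Pia → queue [Yul, Tao, Zoe, Gus, Eli, Kai, Nia, Sam, Pia]
Visit Yul; enqueue Wes → queue [Tao, Zoe, Gus, Eli, Kai, Nia, Sam, Pia, Wes]
Visit Tao → queue [Zoe, Gus, Eli, Kai, Nia, Sam, Pia, Wes]
Visit Zoe → queue [Gus, Eli, Kai, Nia, Sam, Pia, Wes]
Visit Gus → queue [Eli, Kai, Nia, Sam, Pia, Wes]
Visit Eli → queue [Kai, Nia, Sam, Pia, Wes]
Visit Kai → queue [Nia, Sam, Pia, Wes]
Visit Nia → queue [Sam, Pia, Wes]
Visit Sam → queue [Pia, Wes]
Visit Pia → queue [Wes]
Visit Wes → queue []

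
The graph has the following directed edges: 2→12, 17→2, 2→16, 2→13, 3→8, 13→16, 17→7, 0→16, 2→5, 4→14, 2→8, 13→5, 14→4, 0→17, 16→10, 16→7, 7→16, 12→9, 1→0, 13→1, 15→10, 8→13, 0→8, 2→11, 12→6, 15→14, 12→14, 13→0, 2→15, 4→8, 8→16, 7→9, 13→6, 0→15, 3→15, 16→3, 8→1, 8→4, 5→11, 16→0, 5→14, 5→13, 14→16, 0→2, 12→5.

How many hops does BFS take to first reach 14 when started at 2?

Level 0: 2
Level 1: 5, 8, 11, 12, 13, 15, 16
Level 2: 0, 1, 3, 4, 6, 7, 9, 10, 14
Level 3: 17
14 first appears at level 2.

2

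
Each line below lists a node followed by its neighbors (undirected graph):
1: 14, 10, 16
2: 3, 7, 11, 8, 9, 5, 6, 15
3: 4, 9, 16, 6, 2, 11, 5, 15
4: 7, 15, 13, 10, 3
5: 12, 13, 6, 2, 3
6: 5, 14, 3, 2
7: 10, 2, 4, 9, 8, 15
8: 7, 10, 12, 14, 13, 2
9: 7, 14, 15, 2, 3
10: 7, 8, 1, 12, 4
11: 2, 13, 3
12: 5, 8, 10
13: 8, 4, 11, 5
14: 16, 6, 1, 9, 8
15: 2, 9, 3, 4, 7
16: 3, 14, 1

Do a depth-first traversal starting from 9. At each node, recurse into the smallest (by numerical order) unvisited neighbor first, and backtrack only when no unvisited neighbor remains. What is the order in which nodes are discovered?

9 → 2 → 3 → 4 → 7 → 8 → 10 → 1 → 14 → 6 → 5 → 12 → 13 → 11 → 16 → 15

Visit 9
9 → 2
2 → 3
3 → 4
4 → 7
7 → 8
8 → 10
10 → 1
1 → 14
14 → 6
6 → 5
5 → 12
5 → 13
13 → 11
14 → 16
7 → 15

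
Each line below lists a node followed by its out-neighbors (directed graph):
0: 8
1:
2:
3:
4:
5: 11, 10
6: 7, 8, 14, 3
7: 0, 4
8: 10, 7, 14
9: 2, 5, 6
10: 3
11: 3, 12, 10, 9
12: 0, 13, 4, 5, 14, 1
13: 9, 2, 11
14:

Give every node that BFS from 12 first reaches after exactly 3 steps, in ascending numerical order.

3, 6, 7

Level 0: 12
Level 1: 0, 1, 4, 5, 13, 14
Level 2: 2, 8, 9, 10, 11
Level 3: 3, 6, 7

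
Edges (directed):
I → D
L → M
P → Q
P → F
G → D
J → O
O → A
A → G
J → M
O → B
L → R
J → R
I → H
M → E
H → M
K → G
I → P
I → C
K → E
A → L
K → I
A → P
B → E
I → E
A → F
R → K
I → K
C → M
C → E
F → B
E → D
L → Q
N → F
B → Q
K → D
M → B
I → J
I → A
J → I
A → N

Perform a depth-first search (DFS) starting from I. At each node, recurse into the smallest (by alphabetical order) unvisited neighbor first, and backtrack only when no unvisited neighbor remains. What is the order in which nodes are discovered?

Visit I
I → A
A → F
F → B
B → E
E → D
B → Q
A → G
A → L
L → M
L → R
R → K
A → N
A → P
I → C
I → H
I → J
J → O

I -> A -> F -> B -> E -> D -> Q -> G -> L -> M -> R -> K -> N -> P -> C -> H -> J -> O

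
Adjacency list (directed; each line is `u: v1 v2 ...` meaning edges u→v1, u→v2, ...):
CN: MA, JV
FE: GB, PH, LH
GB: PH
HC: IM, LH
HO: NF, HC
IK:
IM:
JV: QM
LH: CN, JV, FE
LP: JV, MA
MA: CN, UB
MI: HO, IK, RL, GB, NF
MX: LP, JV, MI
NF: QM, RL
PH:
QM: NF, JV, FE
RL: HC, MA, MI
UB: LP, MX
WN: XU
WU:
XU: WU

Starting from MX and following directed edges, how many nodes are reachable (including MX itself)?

18

BFS from MX visits: MX, LP, JV, MI, MA, QM, HO, IK, RL, GB, NF, CN, UB, FE, HC, PH, LH, IM
Reachable nodes: 18 of 21 total.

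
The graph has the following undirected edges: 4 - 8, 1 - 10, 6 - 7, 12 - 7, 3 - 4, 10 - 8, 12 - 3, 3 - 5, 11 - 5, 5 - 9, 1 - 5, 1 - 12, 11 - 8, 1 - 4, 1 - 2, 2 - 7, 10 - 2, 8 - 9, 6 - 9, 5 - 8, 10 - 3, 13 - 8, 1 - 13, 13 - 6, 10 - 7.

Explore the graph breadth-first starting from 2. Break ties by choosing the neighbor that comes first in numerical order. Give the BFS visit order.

2 → 1 → 7 → 10 → 4 → 5 → 12 → 13 → 6 → 3 → 8 → 9 → 11

Visit 2; enqueue 1, 7, 10 → queue [1, 7, 10]
Visit 1; enqueue 4, 5, 12, 13 → queue [7, 10, 4, 5, 12, 13]
Visit 7; enqueue 6 → queue [10, 4, 5, 12, 13, 6]
Visit 10; enqueue 3, 8 → queue [4, 5, 12, 13, 6, 3, 8]
Visit 4 → queue [5, 12, 13, 6, 3, 8]
Visit 5; enqueue 9, 11 → queue [12, 13, 6, 3, 8, 9, 11]
Visit 12 → queue [13, 6, 3, 8, 9, 11]
Visit 13 → queue [6, 3, 8, 9, 11]
Visit 6 → queue [3, 8, 9, 11]
Visit 3 → queue [8, 9, 11]
Visit 8 → queue [9, 11]
Visit 9 → queue [11]
Visit 11 → queue []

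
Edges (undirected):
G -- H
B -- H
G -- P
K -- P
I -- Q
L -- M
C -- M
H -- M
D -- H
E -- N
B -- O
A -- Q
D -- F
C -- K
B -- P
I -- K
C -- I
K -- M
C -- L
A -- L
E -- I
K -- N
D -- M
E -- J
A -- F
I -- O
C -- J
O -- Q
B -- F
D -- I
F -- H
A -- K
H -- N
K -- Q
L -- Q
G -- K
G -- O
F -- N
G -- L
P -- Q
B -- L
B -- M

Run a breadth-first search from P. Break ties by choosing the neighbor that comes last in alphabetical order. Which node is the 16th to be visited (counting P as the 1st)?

D

Visit P; enqueue Q, K, G, B → queue [Q, K, G, B]
Visit Q; enqueue O, L, I, A → queue [K, G, B, O, L, I, A]
Visit K; enqueue N, M, C → queue [G, B, O, L, I, A, N, M, C]
Visit G; enqueue H → queue [B, O, L, I, A, N, M, C, H]
Visit B; enqueue F → queue [O, L, I, A, N, M, C, H, F]
Visit O → queue [L, I, A, N, M, C, H, F]
Visit L → queue [I, A, N, M, C, H, F]
Visit I; enqueue E, D → queue [A, N, M, C, H, F, E, D]
Visit A → queue [N, M, C, H, F, E, D]
Visit N → queue [M, C, H, F, E, D]
Visit M → queue [C, H, F, E, D]
Visit C; enqueue J → queue [H, F, E, D, J]
Visit H → queue [F, E, D, J]
Visit F → queue [E, D, J]
Visit E → queue [D, J]
Visit D → queue [J]
Visit J → queue []

Visit order: P, Q, K, G, B, O, L, I, A, N, M, C, H, F, E, D, J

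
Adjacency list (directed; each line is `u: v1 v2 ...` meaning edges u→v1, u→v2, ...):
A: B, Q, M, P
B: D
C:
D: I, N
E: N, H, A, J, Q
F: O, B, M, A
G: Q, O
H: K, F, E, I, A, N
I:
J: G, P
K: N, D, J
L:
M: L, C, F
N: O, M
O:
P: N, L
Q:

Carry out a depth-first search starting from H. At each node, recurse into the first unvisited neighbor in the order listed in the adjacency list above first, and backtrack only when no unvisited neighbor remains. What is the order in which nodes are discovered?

Visit H
H → K
K → N
N → O
N → M
M → L
M → C
M → F
F → B
B → D
D → I
F → A
A → Q
A → P
K → J
J → G
H → E

H, K, N, O, M, L, C, F, B, D, I, A, Q, P, J, G, E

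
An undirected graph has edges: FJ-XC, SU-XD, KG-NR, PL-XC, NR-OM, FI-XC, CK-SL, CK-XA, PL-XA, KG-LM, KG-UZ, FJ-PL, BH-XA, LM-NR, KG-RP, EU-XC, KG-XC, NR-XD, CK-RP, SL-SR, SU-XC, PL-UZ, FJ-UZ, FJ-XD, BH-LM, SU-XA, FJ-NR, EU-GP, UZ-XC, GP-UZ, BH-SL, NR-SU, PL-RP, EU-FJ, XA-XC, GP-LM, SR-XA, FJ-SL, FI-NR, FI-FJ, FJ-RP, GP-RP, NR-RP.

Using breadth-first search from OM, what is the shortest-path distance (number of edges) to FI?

2

Level 0: OM
Level 1: NR
Level 2: FI, FJ, KG, LM, RP, SU, XD
Level 3: BH, CK, EU, GP, PL, SL, UZ, XA, XC
Level 4: SR
FI first appears at level 2.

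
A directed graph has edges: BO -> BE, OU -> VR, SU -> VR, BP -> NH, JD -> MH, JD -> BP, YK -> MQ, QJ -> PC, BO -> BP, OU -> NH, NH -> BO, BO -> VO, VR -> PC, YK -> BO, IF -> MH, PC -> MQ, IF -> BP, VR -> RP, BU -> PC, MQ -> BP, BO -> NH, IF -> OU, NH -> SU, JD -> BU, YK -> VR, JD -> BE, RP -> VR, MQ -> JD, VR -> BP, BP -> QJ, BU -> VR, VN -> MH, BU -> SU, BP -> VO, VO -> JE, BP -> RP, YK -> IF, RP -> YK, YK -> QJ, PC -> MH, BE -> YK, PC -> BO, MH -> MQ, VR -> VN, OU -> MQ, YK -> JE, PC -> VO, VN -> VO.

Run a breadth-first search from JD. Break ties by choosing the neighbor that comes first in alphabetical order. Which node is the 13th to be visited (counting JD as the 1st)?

VR

Visit JD; enqueue BE, BP, BU, MH → queue [BE, BP, BU, MH]
Visit BE; enqueue YK → queue [BP, BU, MH, YK]
Visit BP; enqueue NH, QJ, RP, VO → queue [BU, MH, YK, NH, QJ, RP, VO]
Visit BU; enqueue PC, SU, VR → queue [MH, YK, NH, QJ, RP, VO, PC, SU, VR]
Visit MH; enqueue MQ → queue [YK, NH, QJ, RP, VO, PC, SU, VR, MQ]
Visit YK; enqueue BO, IF, JE → queue [NH, QJ, RP, VO, PC, SU, VR, MQ, BO, IF, JE]
Visit NH → queue [QJ, RP, VO, PC, SU, VR, MQ, BO, IF, JE]
Visit QJ → queue [RP, VO, PC, SU, VR, MQ, BO, IF, JE]
Visit RP → queue [VO, PC, SU, VR, MQ, BO, IF, JE]
Visit VO → queue [PC, SU, VR, MQ, BO, IF, JE]
Visit PC → queue [SU, VR, MQ, BO, IF, JE]
Visit SU → queue [VR, MQ, BO, IF, JE]
Visit VR; enqueue VN → queue [MQ, BO, IF, JE, VN]
Visit MQ → queue [BO, IF, JE, VN]
Visit BO → queue [IF, JE, VN]
Visit IF; enqueue OU → queue [JE, VN, OU]
Visit JE → queue [VN, OU]
Visit VN → queue [OU]
Visit OU → queue []

Visit order: JD, BE, BP, BU, MH, YK, NH, QJ, RP, VO, PC, SU, VR, MQ, BO, IF, JE, VN, OU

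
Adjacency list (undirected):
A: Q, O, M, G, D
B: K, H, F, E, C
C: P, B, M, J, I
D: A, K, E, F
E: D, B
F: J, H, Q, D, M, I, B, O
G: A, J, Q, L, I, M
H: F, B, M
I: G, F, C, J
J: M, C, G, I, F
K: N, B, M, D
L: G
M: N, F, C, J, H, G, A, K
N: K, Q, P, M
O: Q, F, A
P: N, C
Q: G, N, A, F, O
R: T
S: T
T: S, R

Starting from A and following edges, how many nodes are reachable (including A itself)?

17

BFS from A visits: A, Q, O, M, G, D, N, F, C, J, H, K, L, I, E, P, B
Reachable nodes: 17 of 20 total.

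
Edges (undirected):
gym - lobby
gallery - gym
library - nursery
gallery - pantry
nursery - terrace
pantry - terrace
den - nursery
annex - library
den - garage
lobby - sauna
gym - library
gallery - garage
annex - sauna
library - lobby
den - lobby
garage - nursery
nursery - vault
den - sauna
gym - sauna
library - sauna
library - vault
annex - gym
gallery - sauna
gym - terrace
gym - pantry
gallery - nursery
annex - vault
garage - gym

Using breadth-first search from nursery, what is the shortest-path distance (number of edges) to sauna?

Level 0: nursery
Level 1: den, gallery, garage, library, terrace, vault
Level 2: annex, gym, lobby, pantry, sauna
sauna first appears at level 2.

2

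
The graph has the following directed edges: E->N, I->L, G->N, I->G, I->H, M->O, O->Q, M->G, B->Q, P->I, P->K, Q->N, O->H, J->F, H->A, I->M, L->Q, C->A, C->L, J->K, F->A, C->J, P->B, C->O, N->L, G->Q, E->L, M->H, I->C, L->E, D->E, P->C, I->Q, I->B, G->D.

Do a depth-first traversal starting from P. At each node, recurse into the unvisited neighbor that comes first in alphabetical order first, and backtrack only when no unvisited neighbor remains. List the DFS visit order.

P, B, Q, N, L, E, C, A, J, F, K, O, H, I, G, D, M

Visit P
P → B
B → Q
Q → N
N → L
L → E
P → C
C → A
C → J
J → F
J → K
C → O
O → H
P → I
I → G
G → D
I → M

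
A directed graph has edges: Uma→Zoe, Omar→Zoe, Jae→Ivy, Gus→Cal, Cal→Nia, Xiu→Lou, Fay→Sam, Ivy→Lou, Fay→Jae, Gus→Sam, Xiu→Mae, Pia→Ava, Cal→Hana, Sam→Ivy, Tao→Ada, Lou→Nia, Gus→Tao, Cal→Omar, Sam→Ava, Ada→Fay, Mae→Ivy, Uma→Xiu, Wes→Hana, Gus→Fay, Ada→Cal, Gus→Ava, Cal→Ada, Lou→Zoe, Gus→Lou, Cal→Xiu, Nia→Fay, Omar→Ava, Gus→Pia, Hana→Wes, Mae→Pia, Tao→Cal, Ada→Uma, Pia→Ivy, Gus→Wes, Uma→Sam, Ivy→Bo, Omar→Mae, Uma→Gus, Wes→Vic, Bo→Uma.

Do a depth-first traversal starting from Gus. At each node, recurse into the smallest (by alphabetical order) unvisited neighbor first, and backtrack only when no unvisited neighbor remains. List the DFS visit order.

Gus, Ava, Cal, Ada, Fay, Jae, Ivy, Bo, Uma, Sam, Xiu, Lou, Nia, Zoe, Mae, Pia, Hana, Wes, Vic, Omar, Tao

Visit Gus
Gus → Ava
Gus → Cal
Cal → Ada
Ada → Fay
Fay → Jae
Jae → Ivy
Ivy → Bo
Bo → Uma
Uma → Sam
Uma → Xiu
Xiu → Lou
Lou → Nia
Lou → Zoe
Xiu → Mae
Mae → Pia
Cal → Hana
Hana → Wes
Wes → Vic
Cal → Omar
Gus → Tao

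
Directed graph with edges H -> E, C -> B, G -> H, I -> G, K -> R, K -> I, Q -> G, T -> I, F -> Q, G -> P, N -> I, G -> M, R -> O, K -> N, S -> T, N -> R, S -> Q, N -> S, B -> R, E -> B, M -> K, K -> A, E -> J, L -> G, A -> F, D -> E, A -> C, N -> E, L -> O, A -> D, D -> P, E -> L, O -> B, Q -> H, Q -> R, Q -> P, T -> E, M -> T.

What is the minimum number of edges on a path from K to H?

3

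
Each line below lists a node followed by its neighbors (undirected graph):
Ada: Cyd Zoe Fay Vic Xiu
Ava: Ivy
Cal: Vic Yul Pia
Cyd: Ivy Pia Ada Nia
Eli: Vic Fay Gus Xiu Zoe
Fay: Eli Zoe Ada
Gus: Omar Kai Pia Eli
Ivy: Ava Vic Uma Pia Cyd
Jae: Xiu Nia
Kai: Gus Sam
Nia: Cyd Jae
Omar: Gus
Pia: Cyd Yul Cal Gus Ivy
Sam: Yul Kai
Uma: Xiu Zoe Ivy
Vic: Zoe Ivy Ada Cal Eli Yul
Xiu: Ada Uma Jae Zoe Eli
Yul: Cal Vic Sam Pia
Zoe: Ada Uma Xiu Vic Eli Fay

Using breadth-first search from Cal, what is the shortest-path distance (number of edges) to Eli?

2

Level 0: Cal
Level 1: Pia, Vic, Yul
Level 2: Ada, Cyd, Eli, Gus, Ivy, Sam, Zoe
Level 3: Ava, Fay, Kai, Nia, Omar, Uma, Xiu
Level 4: Jae
Eli first appears at level 2.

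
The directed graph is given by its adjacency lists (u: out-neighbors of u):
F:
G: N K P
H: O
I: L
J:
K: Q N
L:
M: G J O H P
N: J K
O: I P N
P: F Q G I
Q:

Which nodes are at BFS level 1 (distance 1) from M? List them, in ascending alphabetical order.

Level 0: M
Level 1: G, H, J, O, P
Level 2: F, I, K, N, Q
Level 3: L

G, H, J, O, P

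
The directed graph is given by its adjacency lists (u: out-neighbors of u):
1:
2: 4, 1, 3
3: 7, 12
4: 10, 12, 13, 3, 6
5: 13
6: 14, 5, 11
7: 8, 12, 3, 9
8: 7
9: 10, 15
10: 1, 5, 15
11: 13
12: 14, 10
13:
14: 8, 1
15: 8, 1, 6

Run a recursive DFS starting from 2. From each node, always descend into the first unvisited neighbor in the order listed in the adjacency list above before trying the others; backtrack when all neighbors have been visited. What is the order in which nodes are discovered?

2, 4, 10, 1, 5, 13, 15, 8, 7, 12, 14, 3, 9, 6, 11

Visit 2
2 → 4
4 → 10
10 → 1
10 → 5
5 → 13
10 → 15
15 → 8
8 → 7
7 → 12
12 → 14
7 → 3
7 → 9
15 → 6
6 → 11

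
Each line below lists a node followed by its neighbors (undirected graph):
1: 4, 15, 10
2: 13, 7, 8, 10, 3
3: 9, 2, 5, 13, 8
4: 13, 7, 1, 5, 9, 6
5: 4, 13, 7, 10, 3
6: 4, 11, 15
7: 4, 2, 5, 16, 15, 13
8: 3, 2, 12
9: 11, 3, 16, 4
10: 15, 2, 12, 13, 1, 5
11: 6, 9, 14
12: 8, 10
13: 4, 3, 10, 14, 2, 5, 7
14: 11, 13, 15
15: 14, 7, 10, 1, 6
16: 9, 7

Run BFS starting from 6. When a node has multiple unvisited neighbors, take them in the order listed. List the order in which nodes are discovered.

Visit 6; enqueue 4, 11, 15 → queue [4, 11, 15]
Visit 4; enqueue 13, 7, 1, 5, 9 → queue [11, 15, 13, 7, 1, 5, 9]
Visit 11; enqueue 14 → queue [15, 13, 7, 1, 5, 9, 14]
Visit 15; enqueue 10 → queue [13, 7, 1, 5, 9, 14, 10]
Visit 13; enqueue 3, 2 → queue [7, 1, 5, 9, 14, 10, 3, 2]
Visit 7; enqueue 16 → queue [1, 5, 9, 14, 10, 3, 2, 16]
Visit 1 → queue [5, 9, 14, 10, 3, 2, 16]
Visit 5 → queue [9, 14, 10, 3, 2, 16]
Visit 9 → queue [14, 10, 3, 2, 16]
Visit 14 → queue [10, 3, 2, 16]
Visit 10; enqueue 12 → queue [3, 2, 16, 12]
Visit 3; enqueue 8 → queue [2, 16, 12, 8]
Visit 2 → queue [16, 12, 8]
Visit 16 → queue [12, 8]
Visit 12 → queue [8]
Visit 8 → queue []

6, 4, 11, 15, 13, 7, 1, 5, 9, 14, 10, 3, 2, 16, 12, 8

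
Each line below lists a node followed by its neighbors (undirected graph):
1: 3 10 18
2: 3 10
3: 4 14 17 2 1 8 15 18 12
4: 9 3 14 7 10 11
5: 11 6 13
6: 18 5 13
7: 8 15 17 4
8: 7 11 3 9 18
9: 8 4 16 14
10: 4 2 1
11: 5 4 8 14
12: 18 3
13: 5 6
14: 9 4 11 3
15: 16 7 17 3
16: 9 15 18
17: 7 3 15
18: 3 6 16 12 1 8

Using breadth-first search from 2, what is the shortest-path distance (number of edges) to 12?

Level 0: 2
Level 1: 3, 10
Level 2: 1, 4, 8, 12, 14, 15, 17, 18
Level 3: 6, 7, 9, 11, 16
Level 4: 5, 13
12 first appears at level 2.

2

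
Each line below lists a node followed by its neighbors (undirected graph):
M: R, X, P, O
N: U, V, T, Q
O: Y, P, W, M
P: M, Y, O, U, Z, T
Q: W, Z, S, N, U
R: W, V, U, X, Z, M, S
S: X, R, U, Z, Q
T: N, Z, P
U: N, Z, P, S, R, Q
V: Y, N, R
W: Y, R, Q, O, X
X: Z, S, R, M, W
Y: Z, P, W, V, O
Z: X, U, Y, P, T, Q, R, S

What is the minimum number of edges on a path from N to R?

Level 0: N
Level 1: Q, T, U, V
Level 2: P, R, S, W, Y, Z
Level 3: M, O, X
R first appears at level 2.

2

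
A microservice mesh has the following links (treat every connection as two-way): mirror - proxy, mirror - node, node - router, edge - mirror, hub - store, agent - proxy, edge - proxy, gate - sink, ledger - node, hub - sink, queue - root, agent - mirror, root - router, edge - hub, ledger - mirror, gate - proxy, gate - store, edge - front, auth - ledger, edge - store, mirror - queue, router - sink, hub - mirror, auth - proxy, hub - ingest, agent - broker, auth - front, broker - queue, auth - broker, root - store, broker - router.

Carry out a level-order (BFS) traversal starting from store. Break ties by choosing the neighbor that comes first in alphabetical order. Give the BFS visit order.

Visit store; enqueue edge, gate, hub, root → queue [edge, gate, hub, root]
Visit edge; enqueue front, mirror, proxy → queue [gate, hub, root, front, mirror, proxy]
Visit gate; enqueue sink → queue [hub, root, front, mirror, proxy, sink]
Visit hub; enqueue ingest → queue [root, front, mirror, proxy, sink, ingest]
Visit root; enqueue queue, router → queue [front, mirror, proxy, sink, ingest, queue, router]
Visit front; enqueue auth → queue [mirror, proxy, sink, ingest, queue, router, auth]
Visit mirror; enqueue agent, ledger, node → queue [proxy, sink, ingest, queue, router, auth, agent, ledger, node]
Visit proxy → queue [sink, ingest, queue, router, auth, agent, ledger, node]
Visit sink → queue [ingest, queue, router, auth, agent, ledger, node]
Visit ingest → queue [queue, router, auth, agent, ledger, node]
Visit queue; enqueue broker → queue [router, auth, agent, ledger, node, broker]
Visit router → queue [auth, agent, ledger, node, broker]
Visit auth → queue [agent, ledger, node, broker]
Visit agent → queue [ledger, node, broker]
Visit ledger → queue [node, broker]
Visit node → queue [broker]
Visit broker → queue []

store edge gate hub root front mirror proxy sink ingest queue router auth agent ledger node broker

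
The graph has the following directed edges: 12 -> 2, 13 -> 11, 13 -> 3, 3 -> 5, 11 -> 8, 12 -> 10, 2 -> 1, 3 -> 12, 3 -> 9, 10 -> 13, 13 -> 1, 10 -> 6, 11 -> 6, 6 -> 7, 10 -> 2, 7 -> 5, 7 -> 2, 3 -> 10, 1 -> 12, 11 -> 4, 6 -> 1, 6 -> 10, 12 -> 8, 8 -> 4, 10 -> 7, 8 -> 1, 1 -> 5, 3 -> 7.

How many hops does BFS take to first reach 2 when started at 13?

Level 0: 13
Level 1: 1, 3, 11
Level 2: 4, 5, 6, 7, 8, 9, 10, 12
Level 3: 2
2 first appears at level 3.

3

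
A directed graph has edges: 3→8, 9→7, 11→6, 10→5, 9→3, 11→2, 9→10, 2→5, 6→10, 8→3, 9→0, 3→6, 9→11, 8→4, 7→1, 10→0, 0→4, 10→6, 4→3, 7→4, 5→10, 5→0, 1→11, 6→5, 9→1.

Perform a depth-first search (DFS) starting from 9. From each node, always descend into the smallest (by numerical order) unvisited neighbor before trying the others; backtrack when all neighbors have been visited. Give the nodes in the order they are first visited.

9 0 4 3 6 5 10 8 1 11 2 7

Visit 9
9 → 0
0 → 4
4 → 3
3 → 6
6 → 5
5 → 10
3 → 8
9 → 1
1 → 11
11 → 2
9 → 7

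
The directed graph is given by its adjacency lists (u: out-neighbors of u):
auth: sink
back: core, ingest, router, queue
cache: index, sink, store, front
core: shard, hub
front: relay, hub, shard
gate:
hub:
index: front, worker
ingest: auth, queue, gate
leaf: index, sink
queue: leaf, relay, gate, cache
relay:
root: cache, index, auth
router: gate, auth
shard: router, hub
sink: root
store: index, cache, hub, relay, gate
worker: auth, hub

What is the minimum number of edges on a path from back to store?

Level 0: back
Level 1: core, ingest, queue, router
Level 2: auth, cache, gate, hub, leaf, relay, shard
Level 3: front, index, sink, store
Level 4: root, worker
store first appears at level 3.

3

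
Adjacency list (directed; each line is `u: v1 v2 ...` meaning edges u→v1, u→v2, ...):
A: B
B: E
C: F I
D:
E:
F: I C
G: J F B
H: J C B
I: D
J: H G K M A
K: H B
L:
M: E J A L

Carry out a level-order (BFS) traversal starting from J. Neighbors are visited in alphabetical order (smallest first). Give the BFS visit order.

J -> A -> G -> H -> K -> M -> B -> F -> C -> E -> L -> I -> D

Visit J; enqueue A, G, H, K, M → queue [A, G, H, K, M]
Visit A; enqueue B → queue [G, H, K, M, B]
Visit G; enqueue F → queue [H, K, M, B, F]
Visit H; enqueue C → queue [K, M, B, F, C]
Visit K → queue [M, B, F, C]
Visit M; enqueue E, L → queue [B, F, C, E, L]
Visit B → queue [F, C, E, L]
Visit F; enqueue I → queue [C, E, L, I]
Visit C → queue [E, L, I]
Visit E → queue [L, I]
Visit L → queue [I]
Visit I; enqueue D → queue [D]
Visit D → queue []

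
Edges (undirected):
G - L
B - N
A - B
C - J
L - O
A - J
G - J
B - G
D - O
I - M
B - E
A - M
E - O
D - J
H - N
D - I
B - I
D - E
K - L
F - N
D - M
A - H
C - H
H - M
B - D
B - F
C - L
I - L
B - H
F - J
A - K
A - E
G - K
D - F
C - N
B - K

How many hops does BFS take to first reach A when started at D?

Level 0: D
Level 1: B, E, F, I, J, M, O
Level 2: A, C, G, H, K, L, N
A first appears at level 2.

2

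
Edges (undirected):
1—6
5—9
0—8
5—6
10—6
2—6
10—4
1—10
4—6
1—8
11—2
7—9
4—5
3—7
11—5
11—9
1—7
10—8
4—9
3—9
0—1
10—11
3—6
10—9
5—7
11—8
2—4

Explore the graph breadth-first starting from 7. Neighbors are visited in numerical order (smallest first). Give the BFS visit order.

7, 1, 3, 5, 9, 0, 6, 8, 10, 4, 11, 2

Visit 7; enqueue 1, 3, 5, 9 → queue [1, 3, 5, 9]
Visit 1; enqueue 0, 6, 8, 10 → queue [3, 5, 9, 0, 6, 8, 10]
Visit 3 → queue [5, 9, 0, 6, 8, 10]
Visit 5; enqueue 4, 11 → queue [9, 0, 6, 8, 10, 4, 11]
Visit 9 → queue [0, 6, 8, 10, 4, 11]
Visit 0 → queue [6, 8, 10, 4, 11]
Visit 6; enqueue 2 → queue [8, 10, 4, 11, 2]
Visit 8 → queue [10, 4, 11, 2]
Visit 10 → queue [4, 11, 2]
Visit 4 → queue [11, 2]
Visit 11 → queue [2]
Visit 2 → queue []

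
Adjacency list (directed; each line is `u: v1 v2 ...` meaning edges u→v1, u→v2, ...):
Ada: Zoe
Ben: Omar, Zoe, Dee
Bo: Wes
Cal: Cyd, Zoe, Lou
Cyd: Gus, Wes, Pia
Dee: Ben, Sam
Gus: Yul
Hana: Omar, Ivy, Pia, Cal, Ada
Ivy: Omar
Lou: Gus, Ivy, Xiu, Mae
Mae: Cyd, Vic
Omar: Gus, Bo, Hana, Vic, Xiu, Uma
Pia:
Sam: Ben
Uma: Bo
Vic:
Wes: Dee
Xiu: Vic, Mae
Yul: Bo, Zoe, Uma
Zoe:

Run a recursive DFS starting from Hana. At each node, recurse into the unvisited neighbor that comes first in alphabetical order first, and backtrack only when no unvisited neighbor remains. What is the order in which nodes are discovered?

Visit Hana
Hana → Ada
Ada → Zoe
Hana → Cal
Cal → Cyd
Cyd → Gus
Gus → Yul
Yul → Bo
Bo → Wes
Wes → Dee
Dee → Ben
Ben → Omar
Omar → Uma
Omar → Vic
Omar → Xiu
Xiu → Mae
Dee → Sam
Cyd → Pia
Cal → Lou
Lou → Ivy

Hana -> Ada -> Zoe -> Cal -> Cyd -> Gus -> Yul -> Bo -> Wes -> Dee -> Ben -> Omar -> Uma -> Vic -> Xiu -> Mae -> Sam -> Pia -> Lou -> Ivy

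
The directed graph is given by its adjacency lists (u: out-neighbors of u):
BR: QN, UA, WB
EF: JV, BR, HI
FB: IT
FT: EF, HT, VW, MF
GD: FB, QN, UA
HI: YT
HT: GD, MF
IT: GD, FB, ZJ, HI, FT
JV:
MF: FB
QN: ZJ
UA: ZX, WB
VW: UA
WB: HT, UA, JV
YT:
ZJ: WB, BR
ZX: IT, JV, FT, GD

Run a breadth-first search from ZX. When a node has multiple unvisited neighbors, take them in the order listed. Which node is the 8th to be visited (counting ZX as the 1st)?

Visit ZX; enqueue IT, JV, FT, GD → queue [IT, JV, FT, GD]
Visit IT; enqueue FB, ZJ, HI → queue [JV, FT, GD, FB, ZJ, HI]
Visit JV → queue [FT, GD, FB, ZJ, HI]
Visit FT; enqueue EF, HT, VW, MF → queue [GD, FB, ZJ, HI, EF, HT, VW, MF]
Visit GD; enqueue QN, UA → queue [FB, ZJ, HI, EF, HT, VW, MF, QN, UA]
Visit FB → queue [ZJ, HI, EF, HT, VW, MF, QN, UA]
Visit ZJ; enqueue WB, BR → queue [HI, EF, HT, VW, MF, QN, UA, WB, BR]
Visit HI; enqueue YT → queue [EF, HT, VW, MF, QN, UA, WB, BR, YT]
Visit EF → queue [HT, VW, MF, QN, UA, WB, BR, YT]
Visit HT → queue [VW, MF, QN, UA, WB, BR, YT]
Visit VW → queue [MF, QN, UA, WB, BR, YT]
Visit MF → queue [QN, UA, WB, BR, YT]
Visit QN → queue [UA, WB, BR, YT]
Visit UA → queue [WB, BR, YT]
Visit WB → queue [BR, YT]
Visit BR → queue [YT]
Visit YT → queue []

Visit order: ZX, IT, JV, FT, GD, FB, ZJ, HI, EF, HT, VW, MF, QN, UA, WB, BR, YT

HI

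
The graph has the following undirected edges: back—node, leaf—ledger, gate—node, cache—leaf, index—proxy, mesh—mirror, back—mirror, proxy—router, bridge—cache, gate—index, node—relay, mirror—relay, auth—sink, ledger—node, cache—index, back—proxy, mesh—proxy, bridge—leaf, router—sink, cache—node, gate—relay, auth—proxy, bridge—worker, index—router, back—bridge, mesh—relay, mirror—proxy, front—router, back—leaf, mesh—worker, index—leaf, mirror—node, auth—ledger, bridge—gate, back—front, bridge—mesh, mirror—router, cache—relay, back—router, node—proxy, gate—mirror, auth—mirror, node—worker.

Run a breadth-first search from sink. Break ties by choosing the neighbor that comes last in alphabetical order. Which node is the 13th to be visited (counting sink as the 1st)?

gate

Visit sink; enqueue router, auth → queue [router, auth]
Visit router; enqueue proxy, mirror, index, front, back → queue [auth, proxy, mirror, index, front, back]
Visit auth; enqueue ledger → queue [proxy, mirror, index, front, back, ledger]
Visit proxy; enqueue node, mesh → queue [mirror, index, front, back, ledger, node, mesh]
Visit mirror; enqueue relay, gate → queue [index, front, back, ledger, node, mesh, relay, gate]
Visit index; enqueue leaf, cache → queue [front, back, ledger, node, mesh, relay, gate, leaf, cache]
Visit front → queue [back, ledger, node, mesh, relay, gate, leaf, cache]
Visit back; enqueue bridge → queue [ledger, node, mesh, relay, gate, leaf, cache, bridge]
Visit ledger → queue [node, mesh, relay, gate, leaf, cache, bridge]
Visit node; enqueue worker → queue [mesh, relay, gate, leaf, cache, bridge, worker]
Visit mesh → queue [relay, gate, leaf, cache, bridge, worker]
Visit relay → queue [gate, leaf, cache, bridge, worker]
Visit gate → queue [leaf, cache, bridge, worker]
Visit leaf → queue [cache, bridge, worker]
Visit cache → queue [bridge, worker]
Visit bridge → queue [worker]
Visit worker → queue []

Visit order: sink, router, auth, proxy, mirror, index, front, back, ledger, node, mesh, relay, gate, leaf, cache, bridge, worker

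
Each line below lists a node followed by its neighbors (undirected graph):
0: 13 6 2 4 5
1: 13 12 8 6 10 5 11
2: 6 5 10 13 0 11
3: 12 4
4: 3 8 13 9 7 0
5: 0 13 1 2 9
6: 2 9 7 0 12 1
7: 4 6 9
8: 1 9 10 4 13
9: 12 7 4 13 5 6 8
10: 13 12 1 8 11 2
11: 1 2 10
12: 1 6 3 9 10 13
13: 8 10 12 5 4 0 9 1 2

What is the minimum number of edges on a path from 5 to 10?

2

Level 0: 5
Level 1: 0, 1, 2, 9, 13
Level 2: 4, 6, 7, 8, 10, 11, 12
Level 3: 3
10 first appears at level 2.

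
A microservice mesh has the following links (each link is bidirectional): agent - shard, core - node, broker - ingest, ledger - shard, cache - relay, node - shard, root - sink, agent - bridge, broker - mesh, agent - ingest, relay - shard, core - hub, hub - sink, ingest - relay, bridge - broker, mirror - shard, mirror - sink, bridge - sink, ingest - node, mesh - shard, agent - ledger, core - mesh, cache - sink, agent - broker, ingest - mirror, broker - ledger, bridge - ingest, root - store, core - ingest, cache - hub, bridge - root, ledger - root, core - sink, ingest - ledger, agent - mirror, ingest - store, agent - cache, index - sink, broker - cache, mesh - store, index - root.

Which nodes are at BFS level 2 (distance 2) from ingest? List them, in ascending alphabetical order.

cache, hub, mesh, root, shard, sink

Level 0: ingest
Level 1: agent, bridge, broker, core, ledger, mirror, node, relay, store
Level 2: cache, hub, mesh, root, shard, sink
Level 3: index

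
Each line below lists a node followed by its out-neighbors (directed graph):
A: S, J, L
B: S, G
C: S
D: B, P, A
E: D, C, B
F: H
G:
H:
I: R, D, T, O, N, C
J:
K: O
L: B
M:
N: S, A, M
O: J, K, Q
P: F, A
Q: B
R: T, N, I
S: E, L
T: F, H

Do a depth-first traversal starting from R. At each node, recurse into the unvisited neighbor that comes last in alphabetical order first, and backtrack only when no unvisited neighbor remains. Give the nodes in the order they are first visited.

R -> T -> H -> F -> N -> S -> L -> B -> G -> E -> D -> P -> A -> J -> C -> M -> I -> O -> Q -> K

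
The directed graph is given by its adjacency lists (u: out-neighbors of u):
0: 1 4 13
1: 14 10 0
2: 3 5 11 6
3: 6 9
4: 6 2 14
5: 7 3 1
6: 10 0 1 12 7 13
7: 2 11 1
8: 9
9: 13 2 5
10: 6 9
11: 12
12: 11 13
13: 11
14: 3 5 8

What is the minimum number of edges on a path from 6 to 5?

Level 0: 6
Level 1: 0, 1, 7, 10, 12, 13
Level 2: 2, 4, 9, 11, 14
Level 3: 3, 5, 8
5 first appears at level 3.

3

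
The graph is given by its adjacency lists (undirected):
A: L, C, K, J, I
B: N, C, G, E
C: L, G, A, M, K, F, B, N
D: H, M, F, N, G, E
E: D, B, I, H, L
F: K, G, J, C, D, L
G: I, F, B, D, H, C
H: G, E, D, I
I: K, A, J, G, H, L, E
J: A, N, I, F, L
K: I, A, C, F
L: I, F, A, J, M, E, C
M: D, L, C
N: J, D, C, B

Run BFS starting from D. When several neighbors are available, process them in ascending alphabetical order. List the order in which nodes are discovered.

D → E → F → G → H → M → N → B → I → L → C → J → K → A

Visit D; enqueue E, F, G, H, M, N → queue [E, F, G, H, M, N]
Visit E; enqueue B, I, L → queue [F, G, H, M, N, B, I, L]
Visit F; enqueue C, J, K → queue [G, H, M, N, B, I, L, C, J, K]
Visit G → queue [H, M, N, B, I, L, C, J, K]
Visit H → queue [M, N, B, I, L, C, J, K]
Visit M → queue [N, B, I, L, C, J, K]
Visit N → queue [B, I, L, C, J, K]
Visit B → queue [I, L, C, J, K]
Visit I; enqueue A → queue [L, C, J, K, A]
Visit L → queue [C, J, K, A]
Visit C → queue [J, K, A]
Visit J → queue [K, A]
Visit K → queue [A]
Visit A → queue []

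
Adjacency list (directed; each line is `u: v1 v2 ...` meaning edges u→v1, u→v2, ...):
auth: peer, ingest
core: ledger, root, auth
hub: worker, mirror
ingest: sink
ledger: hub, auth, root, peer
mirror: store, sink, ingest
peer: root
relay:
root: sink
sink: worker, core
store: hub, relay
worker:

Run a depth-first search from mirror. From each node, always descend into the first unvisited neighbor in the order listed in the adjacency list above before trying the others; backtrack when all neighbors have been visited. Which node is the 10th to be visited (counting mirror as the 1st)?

peer

Visit mirror
mirror → store
store → hub
hub → worker
store → relay
mirror → sink
sink → core
core → ledger
ledger → auth
auth → peer
peer → root
auth → ingest

Visit order: mirror, store, hub, worker, relay, sink, core, ledger, auth, peer, root, ingest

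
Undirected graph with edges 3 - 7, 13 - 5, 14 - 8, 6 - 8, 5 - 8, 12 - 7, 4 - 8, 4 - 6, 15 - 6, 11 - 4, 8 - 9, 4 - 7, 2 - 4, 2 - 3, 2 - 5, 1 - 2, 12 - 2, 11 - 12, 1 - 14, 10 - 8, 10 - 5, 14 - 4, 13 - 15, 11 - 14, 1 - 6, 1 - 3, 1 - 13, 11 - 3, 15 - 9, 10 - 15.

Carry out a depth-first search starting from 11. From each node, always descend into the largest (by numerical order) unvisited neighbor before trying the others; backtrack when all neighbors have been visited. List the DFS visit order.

11 -> 14 -> 8 -> 10 -> 15 -> 13 -> 5 -> 2 -> 12 -> 7 -> 4 -> 6 -> 1 -> 3 -> 9

Visit 11
11 → 14
14 → 8
8 → 10
10 → 15
15 → 13
13 → 5
5 → 2
2 → 12
12 → 7
7 → 4
4 → 6
6 → 1
1 → 3
15 → 9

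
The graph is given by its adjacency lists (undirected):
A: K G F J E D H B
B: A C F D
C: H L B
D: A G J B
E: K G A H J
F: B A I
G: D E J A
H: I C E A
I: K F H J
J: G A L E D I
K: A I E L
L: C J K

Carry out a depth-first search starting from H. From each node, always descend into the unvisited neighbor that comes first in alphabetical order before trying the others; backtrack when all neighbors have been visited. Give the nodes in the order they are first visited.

Visit H
H → A
A → B
B → C
C → L
L → J
J → D
D → G
G → E
E → K
K → I
I → F

H -> A -> B -> C -> L -> J -> D -> G -> E -> K -> I -> F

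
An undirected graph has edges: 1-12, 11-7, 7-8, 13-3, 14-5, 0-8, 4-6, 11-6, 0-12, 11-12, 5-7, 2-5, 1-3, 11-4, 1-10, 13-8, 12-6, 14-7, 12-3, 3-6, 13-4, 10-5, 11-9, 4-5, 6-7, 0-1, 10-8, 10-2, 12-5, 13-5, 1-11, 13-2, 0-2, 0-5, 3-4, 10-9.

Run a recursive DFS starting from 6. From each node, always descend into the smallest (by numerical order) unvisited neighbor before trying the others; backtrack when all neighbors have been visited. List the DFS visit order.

Visit 6
6 → 3
3 → 1
1 → 0
0 → 2
2 → 5
5 → 4
4 → 11
11 → 7
7 → 8
8 → 10
10 → 9
8 → 13
7 → 14
11 → 12

6, 3, 1, 0, 2, 5, 4, 11, 7, 8, 10, 9, 13, 14, 12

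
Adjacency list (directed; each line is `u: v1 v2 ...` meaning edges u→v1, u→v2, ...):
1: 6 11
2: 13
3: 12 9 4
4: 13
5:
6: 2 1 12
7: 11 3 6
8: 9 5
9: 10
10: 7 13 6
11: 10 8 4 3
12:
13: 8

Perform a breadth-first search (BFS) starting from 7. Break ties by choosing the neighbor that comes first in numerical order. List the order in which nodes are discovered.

Visit 7; enqueue 3, 6, 11 → queue [3, 6, 11]
Visit 3; enqueue 4, 9, 12 → queue [6, 11, 4, 9, 12]
Visit 6; enqueue 1, 2 → queue [11, 4, 9, 12, 1, 2]
Visit 11; enqueue 8, 10 → queue [4, 9, 12, 1, 2, 8, 10]
Visit 4; enqueue 13 → queue [9, 12, 1, 2, 8, 10, 13]
Visit 9 → queue [12, 1, 2, 8, 10, 13]
Visit 12 → queue [1, 2, 8, 10, 13]
Visit 1 → queue [2, 8, 10, 13]
Visit 2 → queue [8, 10, 13]
Visit 8; enqueue 5 → queue [10, 13, 5]
Visit 10 → queue [13, 5]
Visit 13 → queue [5]
Visit 5 → queue []

7, 3, 6, 11, 4, 9, 12, 1, 2, 8, 10, 13, 5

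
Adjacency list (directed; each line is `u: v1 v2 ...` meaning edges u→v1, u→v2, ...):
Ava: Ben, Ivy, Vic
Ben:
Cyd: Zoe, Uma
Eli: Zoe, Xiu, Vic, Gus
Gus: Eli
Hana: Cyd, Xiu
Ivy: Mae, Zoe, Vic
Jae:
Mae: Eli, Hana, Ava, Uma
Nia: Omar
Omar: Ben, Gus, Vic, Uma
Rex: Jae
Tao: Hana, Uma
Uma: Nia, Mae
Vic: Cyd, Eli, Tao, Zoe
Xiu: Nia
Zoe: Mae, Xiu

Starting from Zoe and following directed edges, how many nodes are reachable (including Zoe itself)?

15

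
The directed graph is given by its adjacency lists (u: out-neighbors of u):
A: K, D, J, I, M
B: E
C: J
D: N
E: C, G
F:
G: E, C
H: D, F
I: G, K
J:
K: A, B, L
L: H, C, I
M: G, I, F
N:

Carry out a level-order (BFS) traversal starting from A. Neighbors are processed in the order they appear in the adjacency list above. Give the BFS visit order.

Visit A; enqueue K, D, J, I, M → queue [K, D, J, I, M]
Visit K; enqueue B, L → queue [D, J, I, M, B, L]
Visit D; enqueue N → queue [J, I, M, B, L, N]
Visit J → queue [I, M, B, L, N]
Visit I; enqueue G → queue [M, B, L, N, G]
Visit M; enqueue F → queue [B, L, N, G, F]
Visit B; enqueue E → queue [L, N, G, F, E]
Visit L; enqueue H, C → queue [N, G, F, E, H, C]
Visit N → queue [G, F, E, H, C]
Visit G → queue [F, E, H, C]
Visit F → queue [E, H, C]
Visit E → queue [H, C]
Visit H → queue [C]
Visit C → queue []

A → K → D → J → I → M → B → L → N → G → F → E → H → C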